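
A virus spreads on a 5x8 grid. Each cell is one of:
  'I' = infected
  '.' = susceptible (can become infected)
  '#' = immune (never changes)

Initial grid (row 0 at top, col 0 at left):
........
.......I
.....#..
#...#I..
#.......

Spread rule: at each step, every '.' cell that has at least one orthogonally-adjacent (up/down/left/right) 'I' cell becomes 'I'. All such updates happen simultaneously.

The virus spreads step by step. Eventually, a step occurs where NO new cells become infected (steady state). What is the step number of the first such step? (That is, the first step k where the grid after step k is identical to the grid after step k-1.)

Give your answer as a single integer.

Step 0 (initial): 2 infected
Step 1: +5 new -> 7 infected
Step 2: +6 new -> 13 infected
Step 3: +4 new -> 17 infected
Step 4: +5 new -> 22 infected
Step 5: +5 new -> 27 infected
Step 6: +4 new -> 31 infected
Step 7: +3 new -> 34 infected
Step 8: +2 new -> 36 infected
Step 9: +0 new -> 36 infected

Answer: 9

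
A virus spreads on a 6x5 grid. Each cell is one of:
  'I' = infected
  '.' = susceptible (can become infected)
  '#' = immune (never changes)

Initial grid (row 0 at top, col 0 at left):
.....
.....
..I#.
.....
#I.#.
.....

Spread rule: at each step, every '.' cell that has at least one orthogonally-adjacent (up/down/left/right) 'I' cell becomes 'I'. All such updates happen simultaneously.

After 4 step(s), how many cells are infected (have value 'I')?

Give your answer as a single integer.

Answer: 27

Derivation:
Step 0 (initial): 2 infected
Step 1: +6 new -> 8 infected
Step 2: +8 new -> 16 infected
Step 3: +6 new -> 22 infected
Step 4: +5 new -> 27 infected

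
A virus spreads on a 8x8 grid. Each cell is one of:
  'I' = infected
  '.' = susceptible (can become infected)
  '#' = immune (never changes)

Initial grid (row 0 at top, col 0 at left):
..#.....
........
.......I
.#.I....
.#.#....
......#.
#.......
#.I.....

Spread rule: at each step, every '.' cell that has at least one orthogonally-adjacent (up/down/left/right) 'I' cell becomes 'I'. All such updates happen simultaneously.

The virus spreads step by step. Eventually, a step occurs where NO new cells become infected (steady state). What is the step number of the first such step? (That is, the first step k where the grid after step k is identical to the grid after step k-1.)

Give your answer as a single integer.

Step 0 (initial): 3 infected
Step 1: +9 new -> 12 infected
Step 2: +15 new -> 27 infected
Step 3: +14 new -> 41 infected
Step 4: +9 new -> 50 infected
Step 5: +6 new -> 56 infected
Step 6: +1 new -> 57 infected
Step 7: +0 new -> 57 infected

Answer: 7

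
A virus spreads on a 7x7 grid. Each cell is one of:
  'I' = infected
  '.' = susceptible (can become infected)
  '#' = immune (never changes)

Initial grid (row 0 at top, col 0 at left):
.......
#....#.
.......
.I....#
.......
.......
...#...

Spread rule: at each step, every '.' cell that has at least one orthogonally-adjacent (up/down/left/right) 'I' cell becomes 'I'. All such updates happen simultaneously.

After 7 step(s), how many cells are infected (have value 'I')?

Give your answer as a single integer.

Step 0 (initial): 1 infected
Step 1: +4 new -> 5 infected
Step 2: +7 new -> 12 infected
Step 3: +8 new -> 20 infected
Step 4: +9 new -> 29 infected
Step 5: +5 new -> 34 infected
Step 6: +5 new -> 39 infected
Step 7: +4 new -> 43 infected

Answer: 43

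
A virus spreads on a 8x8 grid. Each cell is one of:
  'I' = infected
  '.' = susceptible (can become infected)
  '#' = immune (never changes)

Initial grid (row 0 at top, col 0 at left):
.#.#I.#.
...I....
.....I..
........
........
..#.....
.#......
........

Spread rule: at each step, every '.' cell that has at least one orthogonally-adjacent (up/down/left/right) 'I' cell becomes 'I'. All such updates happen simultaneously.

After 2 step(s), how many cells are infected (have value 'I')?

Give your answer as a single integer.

Step 0 (initial): 3 infected
Step 1: +8 new -> 11 infected
Step 2: +9 new -> 20 infected

Answer: 20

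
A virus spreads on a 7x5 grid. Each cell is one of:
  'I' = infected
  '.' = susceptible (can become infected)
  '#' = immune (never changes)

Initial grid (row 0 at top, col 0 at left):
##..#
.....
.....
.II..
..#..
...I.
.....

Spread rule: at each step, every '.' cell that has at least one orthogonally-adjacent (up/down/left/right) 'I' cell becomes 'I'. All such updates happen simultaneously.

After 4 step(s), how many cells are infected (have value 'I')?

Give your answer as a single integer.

Step 0 (initial): 3 infected
Step 1: +9 new -> 12 infected
Step 2: +10 new -> 22 infected
Step 3: +6 new -> 28 infected
Step 4: +3 new -> 31 infected

Answer: 31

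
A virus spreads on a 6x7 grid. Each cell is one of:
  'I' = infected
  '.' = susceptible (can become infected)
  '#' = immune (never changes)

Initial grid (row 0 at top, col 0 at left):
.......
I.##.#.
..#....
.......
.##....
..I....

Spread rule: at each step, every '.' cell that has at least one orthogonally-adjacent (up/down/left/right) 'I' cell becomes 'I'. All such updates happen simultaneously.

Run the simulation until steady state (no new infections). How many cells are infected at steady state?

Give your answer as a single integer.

Answer: 36

Derivation:
Step 0 (initial): 2 infected
Step 1: +5 new -> 7 infected
Step 2: +6 new -> 13 infected
Step 3: +6 new -> 19 infected
Step 4: +6 new -> 25 infected
Step 5: +4 new -> 29 infected
Step 6: +4 new -> 33 infected
Step 7: +2 new -> 35 infected
Step 8: +1 new -> 36 infected
Step 9: +0 new -> 36 infected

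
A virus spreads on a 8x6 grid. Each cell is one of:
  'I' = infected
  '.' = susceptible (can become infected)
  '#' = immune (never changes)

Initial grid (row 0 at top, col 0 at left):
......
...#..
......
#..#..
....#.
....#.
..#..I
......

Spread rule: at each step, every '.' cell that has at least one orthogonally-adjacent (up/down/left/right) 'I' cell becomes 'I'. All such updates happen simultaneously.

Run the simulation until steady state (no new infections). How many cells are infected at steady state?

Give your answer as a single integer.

Answer: 42

Derivation:
Step 0 (initial): 1 infected
Step 1: +3 new -> 4 infected
Step 2: +3 new -> 7 infected
Step 3: +3 new -> 10 infected
Step 4: +5 new -> 15 infected
Step 5: +5 new -> 20 infected
Step 6: +8 new -> 28 infected
Step 7: +5 new -> 33 infected
Step 8: +3 new -> 36 infected
Step 9: +3 new -> 39 infected
Step 10: +2 new -> 41 infected
Step 11: +1 new -> 42 infected
Step 12: +0 new -> 42 infected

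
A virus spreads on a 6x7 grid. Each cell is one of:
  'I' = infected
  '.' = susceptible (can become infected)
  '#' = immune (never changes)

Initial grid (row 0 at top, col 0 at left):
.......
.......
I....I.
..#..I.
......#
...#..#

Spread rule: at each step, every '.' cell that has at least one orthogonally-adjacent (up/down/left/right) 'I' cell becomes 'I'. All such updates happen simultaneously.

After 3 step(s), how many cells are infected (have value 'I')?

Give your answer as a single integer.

Step 0 (initial): 3 infected
Step 1: +9 new -> 12 infected
Step 2: +12 new -> 24 infected
Step 3: +9 new -> 33 infected

Answer: 33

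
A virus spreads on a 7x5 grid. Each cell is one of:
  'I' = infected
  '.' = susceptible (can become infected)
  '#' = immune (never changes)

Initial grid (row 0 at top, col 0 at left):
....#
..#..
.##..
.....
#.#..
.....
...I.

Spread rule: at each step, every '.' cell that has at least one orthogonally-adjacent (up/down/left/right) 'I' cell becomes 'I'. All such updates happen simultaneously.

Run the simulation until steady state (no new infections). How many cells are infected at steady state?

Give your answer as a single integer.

Step 0 (initial): 1 infected
Step 1: +3 new -> 4 infected
Step 2: +4 new -> 8 infected
Step 3: +4 new -> 12 infected
Step 4: +5 new -> 17 infected
Step 5: +3 new -> 20 infected
Step 6: +3 new -> 23 infected
Step 7: +2 new -> 25 infected
Step 8: +2 new -> 27 infected
Step 9: +2 new -> 29 infected
Step 10: +0 new -> 29 infected

Answer: 29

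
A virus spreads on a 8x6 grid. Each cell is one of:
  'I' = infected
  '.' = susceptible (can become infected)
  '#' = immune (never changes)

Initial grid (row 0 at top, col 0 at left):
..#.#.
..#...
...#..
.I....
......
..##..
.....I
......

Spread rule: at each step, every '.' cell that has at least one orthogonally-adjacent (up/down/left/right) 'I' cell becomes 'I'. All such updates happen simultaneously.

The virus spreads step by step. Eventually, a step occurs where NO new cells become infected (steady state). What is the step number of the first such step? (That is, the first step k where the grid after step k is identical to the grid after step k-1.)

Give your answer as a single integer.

Answer: 8

Derivation:
Step 0 (initial): 2 infected
Step 1: +7 new -> 9 infected
Step 2: +11 new -> 20 infected
Step 3: +10 new -> 30 infected
Step 4: +6 new -> 36 infected
Step 5: +3 new -> 39 infected
Step 6: +2 new -> 41 infected
Step 7: +1 new -> 42 infected
Step 8: +0 new -> 42 infected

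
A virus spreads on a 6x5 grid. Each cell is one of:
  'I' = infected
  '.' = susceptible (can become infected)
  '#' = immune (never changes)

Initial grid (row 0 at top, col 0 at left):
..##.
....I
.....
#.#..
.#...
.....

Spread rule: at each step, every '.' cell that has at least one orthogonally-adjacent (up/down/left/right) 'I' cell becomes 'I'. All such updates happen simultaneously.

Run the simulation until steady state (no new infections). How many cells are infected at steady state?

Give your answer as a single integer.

Answer: 25

Derivation:
Step 0 (initial): 1 infected
Step 1: +3 new -> 4 infected
Step 2: +3 new -> 7 infected
Step 3: +4 new -> 11 infected
Step 4: +5 new -> 16 infected
Step 5: +5 new -> 21 infected
Step 6: +1 new -> 22 infected
Step 7: +1 new -> 23 infected
Step 8: +1 new -> 24 infected
Step 9: +1 new -> 25 infected
Step 10: +0 new -> 25 infected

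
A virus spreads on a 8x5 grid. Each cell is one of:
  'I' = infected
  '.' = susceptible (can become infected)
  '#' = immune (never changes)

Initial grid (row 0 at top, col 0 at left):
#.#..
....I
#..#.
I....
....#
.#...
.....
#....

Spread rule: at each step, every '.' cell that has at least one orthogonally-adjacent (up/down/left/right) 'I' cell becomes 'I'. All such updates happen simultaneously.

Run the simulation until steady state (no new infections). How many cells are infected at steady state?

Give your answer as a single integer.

Answer: 33

Derivation:
Step 0 (initial): 2 infected
Step 1: +5 new -> 7 infected
Step 2: +7 new -> 14 infected
Step 3: +5 new -> 19 infected
Step 4: +5 new -> 24 infected
Step 5: +3 new -> 27 infected
Step 6: +3 new -> 30 infected
Step 7: +2 new -> 32 infected
Step 8: +1 new -> 33 infected
Step 9: +0 new -> 33 infected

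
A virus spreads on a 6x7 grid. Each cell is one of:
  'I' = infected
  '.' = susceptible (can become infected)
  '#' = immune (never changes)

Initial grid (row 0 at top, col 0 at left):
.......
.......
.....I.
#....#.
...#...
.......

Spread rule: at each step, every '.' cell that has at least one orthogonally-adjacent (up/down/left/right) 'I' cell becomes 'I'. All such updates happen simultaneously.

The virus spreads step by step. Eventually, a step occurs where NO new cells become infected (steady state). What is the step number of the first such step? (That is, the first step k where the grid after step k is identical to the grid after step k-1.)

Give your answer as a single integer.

Answer: 9

Derivation:
Step 0 (initial): 1 infected
Step 1: +3 new -> 4 infected
Step 2: +6 new -> 10 infected
Step 3: +7 new -> 17 infected
Step 4: +7 new -> 24 infected
Step 5: +7 new -> 31 infected
Step 6: +4 new -> 35 infected
Step 7: +3 new -> 38 infected
Step 8: +1 new -> 39 infected
Step 9: +0 new -> 39 infected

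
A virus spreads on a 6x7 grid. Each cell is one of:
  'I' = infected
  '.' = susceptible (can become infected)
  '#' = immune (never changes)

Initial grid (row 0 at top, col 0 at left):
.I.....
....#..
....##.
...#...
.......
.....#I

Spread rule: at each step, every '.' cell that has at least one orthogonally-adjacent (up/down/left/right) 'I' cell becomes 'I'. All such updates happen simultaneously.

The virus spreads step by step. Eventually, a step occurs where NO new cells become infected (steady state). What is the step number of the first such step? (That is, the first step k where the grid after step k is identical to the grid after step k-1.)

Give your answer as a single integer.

Answer: 7

Derivation:
Step 0 (initial): 2 infected
Step 1: +4 new -> 6 infected
Step 2: +6 new -> 12 infected
Step 3: +8 new -> 20 infected
Step 4: +9 new -> 29 infected
Step 5: +6 new -> 35 infected
Step 6: +2 new -> 37 infected
Step 7: +0 new -> 37 infected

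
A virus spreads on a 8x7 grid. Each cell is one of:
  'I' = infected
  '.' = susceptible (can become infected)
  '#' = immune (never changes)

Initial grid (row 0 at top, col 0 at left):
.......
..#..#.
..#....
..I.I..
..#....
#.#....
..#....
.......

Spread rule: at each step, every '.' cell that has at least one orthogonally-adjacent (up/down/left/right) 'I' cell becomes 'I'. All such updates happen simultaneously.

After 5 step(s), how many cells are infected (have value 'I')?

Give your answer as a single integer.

Step 0 (initial): 2 infected
Step 1: +5 new -> 7 infected
Step 2: +10 new -> 17 infected
Step 3: +11 new -> 28 infected
Step 4: +10 new -> 38 infected
Step 5: +8 new -> 46 infected

Answer: 46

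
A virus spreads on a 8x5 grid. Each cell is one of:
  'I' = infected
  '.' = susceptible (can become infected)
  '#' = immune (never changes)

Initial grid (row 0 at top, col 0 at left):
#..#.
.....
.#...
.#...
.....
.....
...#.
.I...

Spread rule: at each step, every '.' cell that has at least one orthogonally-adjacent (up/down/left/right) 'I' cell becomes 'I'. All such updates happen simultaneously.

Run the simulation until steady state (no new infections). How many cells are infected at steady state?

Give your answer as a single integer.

Step 0 (initial): 1 infected
Step 1: +3 new -> 4 infected
Step 2: +4 new -> 8 infected
Step 3: +4 new -> 12 infected
Step 4: +4 new -> 16 infected
Step 5: +4 new -> 20 infected
Step 6: +4 new -> 24 infected
Step 7: +4 new -> 28 infected
Step 8: +4 new -> 32 infected
Step 9: +2 new -> 34 infected
Step 10: +1 new -> 35 infected
Step 11: +0 new -> 35 infected

Answer: 35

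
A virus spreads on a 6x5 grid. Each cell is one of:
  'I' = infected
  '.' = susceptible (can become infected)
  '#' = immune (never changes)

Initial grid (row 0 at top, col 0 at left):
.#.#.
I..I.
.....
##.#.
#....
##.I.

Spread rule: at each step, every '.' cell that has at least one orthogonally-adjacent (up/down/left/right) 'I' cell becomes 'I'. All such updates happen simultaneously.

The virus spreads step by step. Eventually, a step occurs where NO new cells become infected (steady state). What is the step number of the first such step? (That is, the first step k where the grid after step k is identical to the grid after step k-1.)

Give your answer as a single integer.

Answer: 4

Derivation:
Step 0 (initial): 3 infected
Step 1: +9 new -> 12 infected
Step 2: +7 new -> 19 infected
Step 3: +3 new -> 22 infected
Step 4: +0 new -> 22 infected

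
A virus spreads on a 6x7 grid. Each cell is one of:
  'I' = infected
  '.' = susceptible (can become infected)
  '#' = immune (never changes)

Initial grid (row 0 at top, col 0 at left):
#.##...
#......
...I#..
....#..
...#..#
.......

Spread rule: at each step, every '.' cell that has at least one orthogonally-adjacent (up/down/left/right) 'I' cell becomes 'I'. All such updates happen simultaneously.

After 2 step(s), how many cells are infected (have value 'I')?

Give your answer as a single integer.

Answer: 8

Derivation:
Step 0 (initial): 1 infected
Step 1: +3 new -> 4 infected
Step 2: +4 new -> 8 infected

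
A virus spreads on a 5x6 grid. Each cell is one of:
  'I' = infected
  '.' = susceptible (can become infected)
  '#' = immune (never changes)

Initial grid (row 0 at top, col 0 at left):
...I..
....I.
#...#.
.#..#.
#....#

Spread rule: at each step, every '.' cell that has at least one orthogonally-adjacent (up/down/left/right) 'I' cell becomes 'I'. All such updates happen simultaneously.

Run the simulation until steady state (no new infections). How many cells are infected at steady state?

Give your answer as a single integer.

Step 0 (initial): 2 infected
Step 1: +4 new -> 6 infected
Step 2: +5 new -> 11 infected
Step 3: +5 new -> 16 infected
Step 4: +4 new -> 20 infected
Step 5: +2 new -> 22 infected
Step 6: +1 new -> 23 infected
Step 7: +0 new -> 23 infected

Answer: 23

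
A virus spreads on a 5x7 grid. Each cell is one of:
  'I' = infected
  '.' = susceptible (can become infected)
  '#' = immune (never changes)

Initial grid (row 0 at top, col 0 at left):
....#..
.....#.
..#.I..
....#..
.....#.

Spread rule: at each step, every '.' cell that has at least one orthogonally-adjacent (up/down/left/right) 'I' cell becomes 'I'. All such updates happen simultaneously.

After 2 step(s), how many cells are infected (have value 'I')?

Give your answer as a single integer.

Answer: 8

Derivation:
Step 0 (initial): 1 infected
Step 1: +3 new -> 4 infected
Step 2: +4 new -> 8 infected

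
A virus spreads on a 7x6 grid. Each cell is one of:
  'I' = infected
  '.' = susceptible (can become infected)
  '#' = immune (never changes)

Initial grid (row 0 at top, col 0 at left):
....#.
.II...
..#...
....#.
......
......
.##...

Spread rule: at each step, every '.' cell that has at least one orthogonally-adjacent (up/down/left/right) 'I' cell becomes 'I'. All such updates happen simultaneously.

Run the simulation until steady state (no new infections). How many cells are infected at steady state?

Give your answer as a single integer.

Answer: 37

Derivation:
Step 0 (initial): 2 infected
Step 1: +5 new -> 7 infected
Step 2: +6 new -> 13 infected
Step 3: +6 new -> 19 infected
Step 4: +6 new -> 25 infected
Step 5: +5 new -> 30 infected
Step 6: +4 new -> 34 infected
Step 7: +2 new -> 36 infected
Step 8: +1 new -> 37 infected
Step 9: +0 new -> 37 infected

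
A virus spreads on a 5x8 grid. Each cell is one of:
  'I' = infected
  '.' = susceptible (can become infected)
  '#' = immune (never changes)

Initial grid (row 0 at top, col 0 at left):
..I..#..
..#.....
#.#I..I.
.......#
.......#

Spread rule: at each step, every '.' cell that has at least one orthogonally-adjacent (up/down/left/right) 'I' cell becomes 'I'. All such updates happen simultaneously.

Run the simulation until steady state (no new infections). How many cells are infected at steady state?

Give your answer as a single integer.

Step 0 (initial): 3 infected
Step 1: +9 new -> 12 infected
Step 2: +12 new -> 24 infected
Step 3: +7 new -> 31 infected
Step 4: +2 new -> 33 infected
Step 5: +1 new -> 34 infected
Step 6: +0 new -> 34 infected

Answer: 34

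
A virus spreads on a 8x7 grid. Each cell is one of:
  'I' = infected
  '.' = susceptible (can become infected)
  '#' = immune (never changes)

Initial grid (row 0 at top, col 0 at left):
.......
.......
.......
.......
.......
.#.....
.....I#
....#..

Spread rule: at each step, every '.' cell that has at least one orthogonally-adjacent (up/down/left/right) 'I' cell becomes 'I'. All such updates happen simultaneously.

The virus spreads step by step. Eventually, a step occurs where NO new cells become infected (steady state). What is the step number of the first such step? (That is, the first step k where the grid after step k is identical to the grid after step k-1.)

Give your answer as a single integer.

Step 0 (initial): 1 infected
Step 1: +3 new -> 4 infected
Step 2: +5 new -> 9 infected
Step 3: +6 new -> 15 infected
Step 4: +7 new -> 22 infected
Step 5: +7 new -> 29 infected
Step 6: +8 new -> 37 infected
Step 7: +6 new -> 43 infected
Step 8: +4 new -> 47 infected
Step 9: +3 new -> 50 infected
Step 10: +2 new -> 52 infected
Step 11: +1 new -> 53 infected
Step 12: +0 new -> 53 infected

Answer: 12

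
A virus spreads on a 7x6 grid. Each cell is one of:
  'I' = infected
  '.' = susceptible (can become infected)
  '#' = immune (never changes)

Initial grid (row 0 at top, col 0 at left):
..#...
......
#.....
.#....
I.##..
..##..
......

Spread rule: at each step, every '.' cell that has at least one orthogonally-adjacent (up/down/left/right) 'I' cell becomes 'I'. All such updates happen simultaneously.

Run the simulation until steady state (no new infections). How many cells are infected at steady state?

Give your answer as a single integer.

Step 0 (initial): 1 infected
Step 1: +3 new -> 4 infected
Step 2: +2 new -> 6 infected
Step 3: +1 new -> 7 infected
Step 4: +1 new -> 8 infected
Step 5: +1 new -> 9 infected
Step 6: +1 new -> 10 infected
Step 7: +2 new -> 12 infected
Step 8: +2 new -> 14 infected
Step 9: +2 new -> 16 infected
Step 10: +3 new -> 19 infected
Step 11: +4 new -> 23 infected
Step 12: +4 new -> 27 infected
Step 13: +4 new -> 31 infected
Step 14: +1 new -> 32 infected
Step 15: +2 new -> 34 infected
Step 16: +1 new -> 35 infected
Step 17: +0 new -> 35 infected

Answer: 35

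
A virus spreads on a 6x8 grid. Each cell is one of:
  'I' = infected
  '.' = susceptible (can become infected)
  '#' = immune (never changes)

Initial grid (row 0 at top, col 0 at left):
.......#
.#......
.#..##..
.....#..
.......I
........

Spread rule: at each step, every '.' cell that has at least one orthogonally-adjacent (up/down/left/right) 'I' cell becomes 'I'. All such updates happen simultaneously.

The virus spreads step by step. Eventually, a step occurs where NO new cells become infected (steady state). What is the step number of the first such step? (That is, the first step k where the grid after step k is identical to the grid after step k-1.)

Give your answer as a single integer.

Step 0 (initial): 1 infected
Step 1: +3 new -> 4 infected
Step 2: +4 new -> 8 infected
Step 3: +4 new -> 12 infected
Step 4: +4 new -> 16 infected
Step 5: +5 new -> 21 infected
Step 6: +6 new -> 27 infected
Step 7: +6 new -> 33 infected
Step 8: +4 new -> 37 infected
Step 9: +2 new -> 39 infected
Step 10: +2 new -> 41 infected
Step 11: +1 new -> 42 infected
Step 12: +0 new -> 42 infected

Answer: 12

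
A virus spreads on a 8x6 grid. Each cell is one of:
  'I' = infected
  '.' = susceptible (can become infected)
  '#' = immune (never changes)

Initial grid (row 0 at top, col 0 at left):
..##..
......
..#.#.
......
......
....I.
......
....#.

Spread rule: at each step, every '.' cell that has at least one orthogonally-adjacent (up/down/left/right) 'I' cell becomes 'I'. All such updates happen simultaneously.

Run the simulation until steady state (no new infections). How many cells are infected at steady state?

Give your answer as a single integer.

Answer: 43

Derivation:
Step 0 (initial): 1 infected
Step 1: +4 new -> 5 infected
Step 2: +6 new -> 11 infected
Step 3: +7 new -> 18 infected
Step 4: +7 new -> 25 infected
Step 5: +6 new -> 31 infected
Step 6: +6 new -> 37 infected
Step 7: +3 new -> 40 infected
Step 8: +2 new -> 42 infected
Step 9: +1 new -> 43 infected
Step 10: +0 new -> 43 infected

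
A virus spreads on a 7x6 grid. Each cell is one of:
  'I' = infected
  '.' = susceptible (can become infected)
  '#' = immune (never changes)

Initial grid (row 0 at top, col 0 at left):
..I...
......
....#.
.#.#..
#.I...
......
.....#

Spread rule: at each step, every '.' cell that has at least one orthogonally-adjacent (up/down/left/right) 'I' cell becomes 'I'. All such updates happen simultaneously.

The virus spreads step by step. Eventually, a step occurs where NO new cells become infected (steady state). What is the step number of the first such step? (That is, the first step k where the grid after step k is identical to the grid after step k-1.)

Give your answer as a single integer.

Step 0 (initial): 2 infected
Step 1: +7 new -> 9 infected
Step 2: +9 new -> 18 infected
Step 3: +11 new -> 29 infected
Step 4: +6 new -> 35 infected
Step 5: +2 new -> 37 infected
Step 6: +0 new -> 37 infected

Answer: 6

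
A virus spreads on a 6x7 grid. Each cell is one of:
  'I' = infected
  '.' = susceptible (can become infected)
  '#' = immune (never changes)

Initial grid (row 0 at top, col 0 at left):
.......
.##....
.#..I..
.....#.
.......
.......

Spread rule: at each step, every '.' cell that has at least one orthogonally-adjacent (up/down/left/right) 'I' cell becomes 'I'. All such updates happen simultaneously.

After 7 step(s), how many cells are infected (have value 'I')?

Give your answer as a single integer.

Answer: 38

Derivation:
Step 0 (initial): 1 infected
Step 1: +4 new -> 5 infected
Step 2: +7 new -> 12 infected
Step 3: +8 new -> 20 infected
Step 4: +7 new -> 27 infected
Step 5: +5 new -> 32 infected
Step 6: +4 new -> 36 infected
Step 7: +2 new -> 38 infected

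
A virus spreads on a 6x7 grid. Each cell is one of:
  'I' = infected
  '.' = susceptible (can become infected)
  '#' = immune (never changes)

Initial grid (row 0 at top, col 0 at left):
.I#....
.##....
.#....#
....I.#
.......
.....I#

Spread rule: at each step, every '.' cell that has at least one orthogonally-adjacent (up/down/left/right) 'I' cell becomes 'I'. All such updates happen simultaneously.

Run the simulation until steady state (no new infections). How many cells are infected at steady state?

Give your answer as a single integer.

Answer: 35

Derivation:
Step 0 (initial): 3 infected
Step 1: +7 new -> 10 infected
Step 2: +8 new -> 18 infected
Step 3: +8 new -> 26 infected
Step 4: +6 new -> 32 infected
Step 5: +3 new -> 35 infected
Step 6: +0 new -> 35 infected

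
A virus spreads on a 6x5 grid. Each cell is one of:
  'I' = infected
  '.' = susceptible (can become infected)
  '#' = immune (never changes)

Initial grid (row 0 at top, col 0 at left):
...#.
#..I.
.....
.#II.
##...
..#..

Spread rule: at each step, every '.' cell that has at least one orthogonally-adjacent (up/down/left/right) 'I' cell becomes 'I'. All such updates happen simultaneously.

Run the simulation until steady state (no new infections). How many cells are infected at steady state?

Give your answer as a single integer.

Answer: 22

Derivation:
Step 0 (initial): 3 infected
Step 1: +7 new -> 10 infected
Step 2: +7 new -> 17 infected
Step 3: +3 new -> 20 infected
Step 4: +2 new -> 22 infected
Step 5: +0 new -> 22 infected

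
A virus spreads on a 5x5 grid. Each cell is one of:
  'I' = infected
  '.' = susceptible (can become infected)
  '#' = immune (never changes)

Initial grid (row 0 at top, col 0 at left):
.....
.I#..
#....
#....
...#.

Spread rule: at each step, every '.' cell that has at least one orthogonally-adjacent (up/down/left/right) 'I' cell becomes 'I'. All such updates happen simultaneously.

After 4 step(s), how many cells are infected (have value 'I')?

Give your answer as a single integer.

Answer: 18

Derivation:
Step 0 (initial): 1 infected
Step 1: +3 new -> 4 infected
Step 2: +4 new -> 8 infected
Step 3: +4 new -> 12 infected
Step 4: +6 new -> 18 infected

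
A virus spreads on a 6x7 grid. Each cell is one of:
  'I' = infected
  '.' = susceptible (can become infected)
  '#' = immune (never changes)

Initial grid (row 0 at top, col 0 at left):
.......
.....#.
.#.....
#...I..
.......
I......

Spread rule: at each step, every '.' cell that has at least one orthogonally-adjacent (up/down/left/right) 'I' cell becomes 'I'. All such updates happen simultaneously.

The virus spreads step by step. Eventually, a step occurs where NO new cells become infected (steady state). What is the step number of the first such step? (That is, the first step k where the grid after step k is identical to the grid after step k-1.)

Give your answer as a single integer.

Step 0 (initial): 2 infected
Step 1: +6 new -> 8 infected
Step 2: +10 new -> 18 infected
Step 3: +9 new -> 27 infected
Step 4: +5 new -> 32 infected
Step 5: +3 new -> 35 infected
Step 6: +2 new -> 37 infected
Step 7: +2 new -> 39 infected
Step 8: +0 new -> 39 infected

Answer: 8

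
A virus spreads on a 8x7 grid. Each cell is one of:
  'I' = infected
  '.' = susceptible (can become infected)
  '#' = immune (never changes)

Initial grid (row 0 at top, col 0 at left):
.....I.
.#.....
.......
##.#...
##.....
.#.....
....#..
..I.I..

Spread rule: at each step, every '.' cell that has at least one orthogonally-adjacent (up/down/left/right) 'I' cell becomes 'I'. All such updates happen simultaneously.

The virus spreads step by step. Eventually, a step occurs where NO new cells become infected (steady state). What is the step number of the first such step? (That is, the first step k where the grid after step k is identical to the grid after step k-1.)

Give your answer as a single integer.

Step 0 (initial): 3 infected
Step 1: +7 new -> 10 infected
Step 2: +10 new -> 20 infected
Step 3: +10 new -> 30 infected
Step 4: +11 new -> 41 infected
Step 5: +4 new -> 45 infected
Step 6: +2 new -> 47 infected
Step 7: +1 new -> 48 infected
Step 8: +0 new -> 48 infected

Answer: 8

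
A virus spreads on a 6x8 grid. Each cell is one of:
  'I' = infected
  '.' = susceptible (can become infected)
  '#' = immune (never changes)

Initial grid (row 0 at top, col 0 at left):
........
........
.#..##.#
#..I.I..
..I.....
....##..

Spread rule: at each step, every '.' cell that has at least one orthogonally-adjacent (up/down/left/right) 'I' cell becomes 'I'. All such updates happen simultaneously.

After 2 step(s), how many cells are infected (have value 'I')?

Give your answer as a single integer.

Step 0 (initial): 3 infected
Step 1: +8 new -> 11 infected
Step 2: +10 new -> 21 infected

Answer: 21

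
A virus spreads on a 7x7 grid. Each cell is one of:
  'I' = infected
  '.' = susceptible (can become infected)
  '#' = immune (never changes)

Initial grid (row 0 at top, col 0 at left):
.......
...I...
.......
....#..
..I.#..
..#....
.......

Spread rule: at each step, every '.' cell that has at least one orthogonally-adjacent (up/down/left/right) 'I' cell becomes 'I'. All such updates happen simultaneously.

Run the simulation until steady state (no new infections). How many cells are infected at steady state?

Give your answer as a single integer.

Answer: 46

Derivation:
Step 0 (initial): 2 infected
Step 1: +7 new -> 9 infected
Step 2: +11 new -> 20 infected
Step 3: +11 new -> 31 infected
Step 4: +9 new -> 40 infected
Step 5: +4 new -> 44 infected
Step 6: +2 new -> 46 infected
Step 7: +0 new -> 46 infected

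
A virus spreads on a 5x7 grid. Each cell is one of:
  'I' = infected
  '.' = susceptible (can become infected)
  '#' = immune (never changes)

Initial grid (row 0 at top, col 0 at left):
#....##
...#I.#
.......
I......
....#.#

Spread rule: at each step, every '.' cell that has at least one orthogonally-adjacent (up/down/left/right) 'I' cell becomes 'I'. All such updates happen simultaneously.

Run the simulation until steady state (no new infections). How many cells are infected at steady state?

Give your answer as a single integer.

Step 0 (initial): 2 infected
Step 1: +6 new -> 8 infected
Step 2: +8 new -> 16 infected
Step 3: +7 new -> 23 infected
Step 4: +5 new -> 28 infected
Step 5: +0 new -> 28 infected

Answer: 28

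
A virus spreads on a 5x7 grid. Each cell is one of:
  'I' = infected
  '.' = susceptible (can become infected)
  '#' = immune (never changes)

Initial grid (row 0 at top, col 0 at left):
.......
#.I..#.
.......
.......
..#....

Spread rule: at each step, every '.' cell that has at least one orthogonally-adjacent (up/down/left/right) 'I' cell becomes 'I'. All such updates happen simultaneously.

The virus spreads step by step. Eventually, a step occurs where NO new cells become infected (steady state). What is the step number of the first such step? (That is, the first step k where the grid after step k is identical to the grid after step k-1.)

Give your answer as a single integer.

Answer: 8

Derivation:
Step 0 (initial): 1 infected
Step 1: +4 new -> 5 infected
Step 2: +6 new -> 11 infected
Step 3: +6 new -> 17 infected
Step 4: +6 new -> 23 infected
Step 5: +5 new -> 28 infected
Step 6: +3 new -> 31 infected
Step 7: +1 new -> 32 infected
Step 8: +0 new -> 32 infected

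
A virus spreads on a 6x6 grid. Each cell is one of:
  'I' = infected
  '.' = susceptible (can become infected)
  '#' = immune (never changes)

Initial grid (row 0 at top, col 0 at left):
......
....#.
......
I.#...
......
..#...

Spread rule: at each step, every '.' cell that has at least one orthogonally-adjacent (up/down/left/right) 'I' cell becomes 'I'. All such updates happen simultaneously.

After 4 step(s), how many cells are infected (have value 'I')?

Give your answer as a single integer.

Answer: 17

Derivation:
Step 0 (initial): 1 infected
Step 1: +3 new -> 4 infected
Step 2: +4 new -> 8 infected
Step 3: +5 new -> 13 infected
Step 4: +4 new -> 17 infected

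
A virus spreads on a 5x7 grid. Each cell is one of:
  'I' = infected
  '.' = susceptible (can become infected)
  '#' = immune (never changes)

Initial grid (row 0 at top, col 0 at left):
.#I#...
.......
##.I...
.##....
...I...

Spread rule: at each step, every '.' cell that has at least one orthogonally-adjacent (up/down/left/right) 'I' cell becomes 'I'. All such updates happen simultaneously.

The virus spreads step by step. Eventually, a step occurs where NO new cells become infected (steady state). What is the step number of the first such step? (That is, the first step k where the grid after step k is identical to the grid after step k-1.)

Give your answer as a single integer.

Answer: 6

Derivation:
Step 0 (initial): 3 infected
Step 1: +7 new -> 10 infected
Step 2: +6 new -> 16 infected
Step 3: +7 new -> 23 infected
Step 4: +5 new -> 28 infected
Step 5: +1 new -> 29 infected
Step 6: +0 new -> 29 infected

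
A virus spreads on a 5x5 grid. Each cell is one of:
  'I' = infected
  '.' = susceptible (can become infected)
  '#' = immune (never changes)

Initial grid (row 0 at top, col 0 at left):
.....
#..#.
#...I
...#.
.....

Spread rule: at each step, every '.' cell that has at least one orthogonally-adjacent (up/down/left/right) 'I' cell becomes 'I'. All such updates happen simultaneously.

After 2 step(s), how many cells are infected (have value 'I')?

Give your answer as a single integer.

Step 0 (initial): 1 infected
Step 1: +3 new -> 4 infected
Step 2: +3 new -> 7 infected

Answer: 7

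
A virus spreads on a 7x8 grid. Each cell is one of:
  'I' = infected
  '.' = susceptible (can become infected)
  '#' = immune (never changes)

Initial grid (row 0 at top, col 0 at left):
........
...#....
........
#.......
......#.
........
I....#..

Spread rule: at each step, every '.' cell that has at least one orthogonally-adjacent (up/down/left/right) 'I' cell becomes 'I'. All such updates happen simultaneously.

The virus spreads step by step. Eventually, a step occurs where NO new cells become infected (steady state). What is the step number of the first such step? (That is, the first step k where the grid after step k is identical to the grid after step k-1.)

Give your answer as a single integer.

Step 0 (initial): 1 infected
Step 1: +2 new -> 3 infected
Step 2: +3 new -> 6 infected
Step 3: +3 new -> 9 infected
Step 4: +4 new -> 13 infected
Step 5: +4 new -> 17 infected
Step 6: +6 new -> 23 infected
Step 7: +7 new -> 30 infected
Step 8: +6 new -> 36 infected
Step 9: +6 new -> 42 infected
Step 10: +4 new -> 46 infected
Step 11: +3 new -> 49 infected
Step 12: +2 new -> 51 infected
Step 13: +1 new -> 52 infected
Step 14: +0 new -> 52 infected

Answer: 14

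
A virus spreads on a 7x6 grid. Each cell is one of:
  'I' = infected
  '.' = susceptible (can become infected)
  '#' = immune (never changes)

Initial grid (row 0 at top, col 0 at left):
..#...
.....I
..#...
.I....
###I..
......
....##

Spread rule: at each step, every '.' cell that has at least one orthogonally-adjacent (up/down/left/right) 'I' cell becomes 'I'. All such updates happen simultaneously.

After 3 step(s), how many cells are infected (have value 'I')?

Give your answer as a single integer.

Step 0 (initial): 3 infected
Step 1: +9 new -> 12 infected
Step 2: +12 new -> 24 infected
Step 3: +7 new -> 31 infected

Answer: 31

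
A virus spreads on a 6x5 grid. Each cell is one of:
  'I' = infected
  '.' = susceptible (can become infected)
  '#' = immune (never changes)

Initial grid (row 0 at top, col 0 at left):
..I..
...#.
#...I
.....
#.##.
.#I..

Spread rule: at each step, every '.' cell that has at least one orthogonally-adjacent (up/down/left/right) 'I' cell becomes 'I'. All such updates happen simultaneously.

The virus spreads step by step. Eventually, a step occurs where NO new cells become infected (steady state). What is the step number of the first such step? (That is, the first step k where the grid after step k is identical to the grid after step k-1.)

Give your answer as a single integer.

Step 0 (initial): 3 infected
Step 1: +7 new -> 10 infected
Step 2: +7 new -> 17 infected
Step 3: +3 new -> 20 infected
Step 4: +1 new -> 21 infected
Step 5: +2 new -> 23 infected
Step 6: +0 new -> 23 infected

Answer: 6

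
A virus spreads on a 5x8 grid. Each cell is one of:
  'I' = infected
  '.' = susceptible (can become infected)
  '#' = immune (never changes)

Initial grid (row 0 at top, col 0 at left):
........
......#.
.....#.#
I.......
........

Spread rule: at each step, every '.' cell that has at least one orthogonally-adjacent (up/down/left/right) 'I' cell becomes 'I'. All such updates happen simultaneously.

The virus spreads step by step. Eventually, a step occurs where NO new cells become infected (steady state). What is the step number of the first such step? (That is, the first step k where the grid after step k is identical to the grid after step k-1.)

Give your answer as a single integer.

Answer: 12

Derivation:
Step 0 (initial): 1 infected
Step 1: +3 new -> 4 infected
Step 2: +4 new -> 8 infected
Step 3: +5 new -> 13 infected
Step 4: +5 new -> 18 infected
Step 5: +5 new -> 23 infected
Step 6: +4 new -> 27 infected
Step 7: +5 new -> 32 infected
Step 8: +2 new -> 34 infected
Step 9: +1 new -> 35 infected
Step 10: +1 new -> 36 infected
Step 11: +1 new -> 37 infected
Step 12: +0 new -> 37 infected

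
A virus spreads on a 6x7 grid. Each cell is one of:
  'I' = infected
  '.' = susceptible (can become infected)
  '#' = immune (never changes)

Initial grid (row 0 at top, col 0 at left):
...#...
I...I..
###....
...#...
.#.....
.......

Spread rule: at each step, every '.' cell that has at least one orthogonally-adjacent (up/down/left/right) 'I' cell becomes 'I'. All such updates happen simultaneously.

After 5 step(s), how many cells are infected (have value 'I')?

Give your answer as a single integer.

Answer: 28

Derivation:
Step 0 (initial): 2 infected
Step 1: +6 new -> 8 infected
Step 2: +7 new -> 15 infected
Step 3: +5 new -> 20 infected
Step 4: +4 new -> 24 infected
Step 5: +4 new -> 28 infected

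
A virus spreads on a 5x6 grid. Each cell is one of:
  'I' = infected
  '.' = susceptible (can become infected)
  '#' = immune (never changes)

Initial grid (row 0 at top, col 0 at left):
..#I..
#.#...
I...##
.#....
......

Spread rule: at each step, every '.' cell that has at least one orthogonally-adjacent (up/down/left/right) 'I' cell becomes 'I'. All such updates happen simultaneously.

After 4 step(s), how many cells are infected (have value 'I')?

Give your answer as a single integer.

Answer: 21

Derivation:
Step 0 (initial): 2 infected
Step 1: +4 new -> 6 infected
Step 2: +6 new -> 12 infected
Step 3: +5 new -> 17 infected
Step 4: +4 new -> 21 infected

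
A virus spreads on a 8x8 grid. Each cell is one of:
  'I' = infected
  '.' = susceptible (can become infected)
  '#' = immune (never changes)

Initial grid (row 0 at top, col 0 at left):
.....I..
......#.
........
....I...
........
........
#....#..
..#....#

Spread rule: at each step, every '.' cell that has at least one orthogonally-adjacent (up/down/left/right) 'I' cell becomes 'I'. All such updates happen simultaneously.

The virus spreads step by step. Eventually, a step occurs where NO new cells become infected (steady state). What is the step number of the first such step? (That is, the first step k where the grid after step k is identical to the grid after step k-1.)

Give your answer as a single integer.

Step 0 (initial): 2 infected
Step 1: +7 new -> 9 infected
Step 2: +10 new -> 19 infected
Step 3: +12 new -> 31 infected
Step 4: +11 new -> 42 infected
Step 5: +10 new -> 52 infected
Step 6: +5 new -> 57 infected
Step 7: +1 new -> 58 infected
Step 8: +1 new -> 59 infected
Step 9: +0 new -> 59 infected

Answer: 9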